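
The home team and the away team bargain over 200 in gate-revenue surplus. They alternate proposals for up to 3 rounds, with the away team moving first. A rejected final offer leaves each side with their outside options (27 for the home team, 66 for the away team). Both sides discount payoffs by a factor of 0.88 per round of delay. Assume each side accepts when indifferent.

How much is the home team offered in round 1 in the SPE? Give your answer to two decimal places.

42.03

Round 3 (the away team proposes): the home team gets 27 if talks fail, so the away team offers 27 and keeps 173.
Round 2 (the home team proposes): the away team can get 173 next round, worth 0.88 × 173 = 152.24 now; the home team offers that and keeps 47.76.
Round 1 (the away team proposes): the home team can get 47.76 next round, worth 0.88 × 47.76 = 42.0288 now; the away team offers that and keeps 157.9712.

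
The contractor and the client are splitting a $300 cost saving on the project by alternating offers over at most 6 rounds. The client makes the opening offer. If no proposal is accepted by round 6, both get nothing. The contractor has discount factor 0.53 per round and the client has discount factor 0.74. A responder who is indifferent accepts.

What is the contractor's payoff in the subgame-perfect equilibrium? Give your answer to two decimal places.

82.01

By backward induction:
Round 6 (the contractor proposes): rejection yields 0 for the client; the contractor offers 0 and keeps 300.
Round 5 (the client proposes): the contractor can get 300 next round, worth 0.53 × 300 = 159 now, so the client offers 159, keeping 141.
Round 4 (the contractor proposes): the client can get 141 next round, worth 0.74 × 141 = 104.34 now, so the contractor offers 104.34, keeping 195.66.
Round 3 (the client proposes): the contractor can get 195.66 next round, worth 0.53 × 195.66 = 103.6998 now; the client offers that and keeps 196.3002.
Round 2 (the contractor proposes): the client can get 196.3002 next round, worth 0.74 × 196.3002 = 145.262148 now; the contractor offers that and keeps 154.737852.
Round 1 (the client proposes): the contractor can get 154.737852 next round, worth 0.53 × 154.737852 = 82.01106156 now; the client offers that and keeps 217.98893844.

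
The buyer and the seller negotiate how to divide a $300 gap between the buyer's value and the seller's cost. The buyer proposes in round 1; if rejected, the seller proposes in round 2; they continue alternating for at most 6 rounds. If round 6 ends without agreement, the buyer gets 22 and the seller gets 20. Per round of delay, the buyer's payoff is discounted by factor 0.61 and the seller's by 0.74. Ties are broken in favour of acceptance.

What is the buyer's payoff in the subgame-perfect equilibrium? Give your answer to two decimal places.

132.42

Solve by backward induction from round 6.
Round 6 (the seller proposes): the buyer gets 22 if talks fail, so the seller offers 22 and keeps 278.
Round 5 (the buyer proposes): the seller can get 278 next round, worth 0.74 × 278 = 205.72 now, so the buyer offers 205.72, keeping 94.28.
Round 4 (the seller proposes): the buyer can get 94.28 next round, worth 0.61 × 94.28 = 57.5108 now, so the seller offers 57.5108, keeping 242.4892.
Round 3 (the buyer proposes): the seller can get 242.4892 next round, worth 0.74 × 242.4892 = 179.442008 now. The buyer offers 179.442008 and keeps 300 − 179.442008 = 120.557992.
Round 2 (the seller proposes): the buyer can get 120.557992 next round, worth 0.61 × 120.557992 = 73.54037512 now; the seller offers that and keeps 226.45962488.
Round 1 (the buyer proposes): the seller can get 226.45962488 next round, worth 0.74 × 226.45962488 = 167.5801224112 now, so the buyer offers 167.5801224112, keeping 132.4198775888.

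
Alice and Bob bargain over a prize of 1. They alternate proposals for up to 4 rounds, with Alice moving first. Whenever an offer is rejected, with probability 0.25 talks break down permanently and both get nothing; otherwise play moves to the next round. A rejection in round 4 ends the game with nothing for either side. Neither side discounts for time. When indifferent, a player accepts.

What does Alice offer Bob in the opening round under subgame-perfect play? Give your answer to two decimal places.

Round 4 (Bob proposes): rejection yields 0 for Alice; Bob offers 0 and keeps 1.
Round 3 (Alice proposes): rejecting gives Bob an expected 0.75 × 1 = 0.75. Alice offers 0.75 and keeps 1 − 0.75 = 0.25.
Round 2 (Bob proposes): rejecting gives Alice an expected 0.75 × 0.25 = 0.1875, so Bob offers 0.1875, keeping 0.8125.
Round 1 (Alice proposes): rejecting gives Bob an expected 0.75 × 0.8125 = 0.609375. Alice offers 0.609375 and keeps 1 − 0.609375 = 0.390625.

0.61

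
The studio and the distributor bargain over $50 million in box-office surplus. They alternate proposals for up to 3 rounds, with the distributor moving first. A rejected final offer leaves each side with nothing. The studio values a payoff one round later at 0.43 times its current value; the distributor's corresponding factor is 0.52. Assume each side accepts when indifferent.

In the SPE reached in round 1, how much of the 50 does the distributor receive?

39.68

Round 3 (the distributor proposes): rejection yields 0 for the studio; the distributor offers 0 and keeps 50.
Round 2 (the studio proposes): the distributor can get 50 next round, worth 0.52 × 50 = 26 now, so the studio offers 26, keeping 24.
Round 1 (the distributor proposes): the studio can get 24 next round, worth 0.43 × 24 = 10.32 now; the distributor offers that and keeps 39.68.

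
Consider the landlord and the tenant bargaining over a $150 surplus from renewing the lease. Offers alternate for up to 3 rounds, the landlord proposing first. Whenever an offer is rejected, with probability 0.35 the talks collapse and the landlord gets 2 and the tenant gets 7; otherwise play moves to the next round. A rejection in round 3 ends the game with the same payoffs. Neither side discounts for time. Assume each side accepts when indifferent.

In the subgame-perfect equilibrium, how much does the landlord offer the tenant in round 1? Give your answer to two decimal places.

Round 3 (the landlord proposes): the tenant gets 7 if talks fail, so the landlord offers 7 and keeps 143.
Round 2 (the tenant proposes): rejecting gives the landlord an expected 0.65 × 143 + 0.35 × 2 = 93.65, so the tenant offers 93.65, keeping 56.35.
Round 1 (the landlord proposes): rejecting gives the tenant an expected 0.65 × 56.35 + 0.35 × 7 = 39.0775, so the landlord offers 39.0775, keeping 110.9225.

39.08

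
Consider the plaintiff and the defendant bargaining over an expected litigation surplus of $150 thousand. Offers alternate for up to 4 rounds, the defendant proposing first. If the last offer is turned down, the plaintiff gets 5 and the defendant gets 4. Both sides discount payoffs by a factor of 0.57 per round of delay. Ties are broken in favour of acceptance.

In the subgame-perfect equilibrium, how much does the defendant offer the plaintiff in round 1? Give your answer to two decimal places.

63.80

Round 4 (the plaintiff proposes): the defendant gets 4 if talks fail, so the plaintiff offers 4 and keeps 146.
Round 3 (the defendant proposes): the plaintiff can get 146 next round, worth 0.57 × 146 = 83.22 now, so the defendant offers 83.22, keeping 66.78.
Round 2 (the plaintiff proposes): the defendant can get 66.78 next round, worth 0.57 × 66.78 = 38.0646 now; the plaintiff offers that and keeps 111.9354.
Round 1 (the defendant proposes): the plaintiff can get 111.9354 next round, worth 0.57 × 111.9354 = 63.803178 now. The defendant offers 63.803178 and keeps 150 − 63.803178 = 86.196822.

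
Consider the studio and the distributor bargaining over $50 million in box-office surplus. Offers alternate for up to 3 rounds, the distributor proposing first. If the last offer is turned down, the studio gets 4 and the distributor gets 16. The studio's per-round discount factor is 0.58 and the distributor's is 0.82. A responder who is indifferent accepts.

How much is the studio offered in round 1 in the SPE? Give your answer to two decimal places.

Round 3 (the distributor proposes): the studio gets 4 if talks fail, so the distributor offers 4 and keeps 46.
Round 2 (the studio proposes): the distributor can get 46 next round, worth 0.82 × 46 = 37.72 now, so the studio offers 37.72, keeping 12.28.
Round 1 (the distributor proposes): the studio can get 12.28 next round, worth 0.58 × 12.28 = 7.1224 now. The distributor offers 7.1224 and keeps 50 − 7.1224 = 42.8776.

7.12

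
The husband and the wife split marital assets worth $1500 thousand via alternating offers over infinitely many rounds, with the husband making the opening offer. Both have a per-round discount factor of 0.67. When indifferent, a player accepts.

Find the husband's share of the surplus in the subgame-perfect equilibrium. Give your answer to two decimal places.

Let x be the husband's share when the husband proposes and y be the wife's share when the wife proposes.
The wife accepts iff offered ≥ 0.67·y, so x = 1500 − 0.67y. Symmetrically y = 1500 − 0.67x.
Substituting: x = 1500 − 0.67(1500 − 0.67x), giving x(1 − 0.67·0.67) = 1500(1 − 0.67).
So x = 1500 × 0.33 / 0.5511 ≈ 898.2036, and the wife receives 1500 − x ≈ 601.7964.

898.20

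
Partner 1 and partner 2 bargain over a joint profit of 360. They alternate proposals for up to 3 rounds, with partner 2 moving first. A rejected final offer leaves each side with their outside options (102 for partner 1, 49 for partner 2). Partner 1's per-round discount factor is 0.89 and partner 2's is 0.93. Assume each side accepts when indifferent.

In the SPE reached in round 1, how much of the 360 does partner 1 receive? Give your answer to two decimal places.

106.85

By backward induction:
Round 3 (partner 2 proposes): partner 1 gets 102 if talks fail, so partner 2 offers 102 and keeps 258.
Round 2 (partner 1 proposes): partner 2 can get 258 next round, worth 0.93 × 258 = 239.94 now, so partner 1 offers 239.94, keeping 120.06.
Round 1 (partner 2 proposes): partner 1 can get 120.06 next round, worth 0.89 × 120.06 = 106.8534 now, so partner 2 offers 106.8534, keeping 253.1466.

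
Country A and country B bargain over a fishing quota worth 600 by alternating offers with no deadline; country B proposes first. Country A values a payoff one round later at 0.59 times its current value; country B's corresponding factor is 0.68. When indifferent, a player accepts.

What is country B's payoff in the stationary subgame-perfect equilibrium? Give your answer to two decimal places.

410.82

In a stationary SPE each proposer offers the other exactly their discounted continuation value.
If country B keeps x when proposing and country A keeps y when proposing, then x = 600 − 0.59y and y = 600 − 0.68x.
Solving: x = 600(1 − 0.59) / (1 − 0.68·0.59) = 246 / 0.5988 ≈ 410.8216.
Country A gets 600 − 410.8216 ≈ 189.1784.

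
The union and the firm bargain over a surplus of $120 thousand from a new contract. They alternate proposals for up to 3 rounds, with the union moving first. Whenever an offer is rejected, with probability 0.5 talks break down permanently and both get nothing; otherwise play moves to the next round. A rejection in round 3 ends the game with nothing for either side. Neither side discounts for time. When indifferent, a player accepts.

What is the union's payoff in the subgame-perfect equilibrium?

90

Round 3 (the union proposes): rejection yields 0 for the firm; the union offers 0 and keeps 120.
Round 2 (the firm proposes): rejecting gives the union an expected 0.5 × 120 = 60; the firm offers that and keeps 60.
Round 1 (the union proposes): rejecting gives the firm an expected 0.5 × 60 = 30. The union offers 30 and keeps 120 − 30 = 90.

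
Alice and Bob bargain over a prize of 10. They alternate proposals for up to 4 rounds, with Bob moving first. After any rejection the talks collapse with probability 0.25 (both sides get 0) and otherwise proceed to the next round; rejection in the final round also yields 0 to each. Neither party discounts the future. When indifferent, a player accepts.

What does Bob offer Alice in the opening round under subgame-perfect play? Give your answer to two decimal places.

6.09

Round 4 (Alice proposes): rejection yields 0 for Bob; Alice offers 0 and keeps 10.
Round 3 (Bob proposes): rejecting gives Alice an expected 0.75 × 10 = 7.5; Bob offers that and keeps 2.5.
Round 2 (Alice proposes): rejecting gives Bob an expected 0.75 × 2.5 = 1.875; Alice offers that and keeps 8.125.
Round 1 (Bob proposes): rejecting gives Alice an expected 0.75 × 8.125 = 6.09375. Bob offers 6.09375 and keeps 10 − 6.09375 = 3.90625.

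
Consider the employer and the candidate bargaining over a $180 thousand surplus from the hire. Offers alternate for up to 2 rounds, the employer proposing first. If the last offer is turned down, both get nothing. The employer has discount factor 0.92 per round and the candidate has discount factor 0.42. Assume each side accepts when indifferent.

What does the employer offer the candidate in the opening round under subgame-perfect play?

75.6

Round 2 (the candidate proposes): the employer will accept anything ≥ 0, so the candidate offers 0 and keeps 180.
Round 1 (the employer proposes): the candidate can get 180 next round, worth 0.42 × 180 = 75.6 now, so the employer offers 75.6, keeping 104.4.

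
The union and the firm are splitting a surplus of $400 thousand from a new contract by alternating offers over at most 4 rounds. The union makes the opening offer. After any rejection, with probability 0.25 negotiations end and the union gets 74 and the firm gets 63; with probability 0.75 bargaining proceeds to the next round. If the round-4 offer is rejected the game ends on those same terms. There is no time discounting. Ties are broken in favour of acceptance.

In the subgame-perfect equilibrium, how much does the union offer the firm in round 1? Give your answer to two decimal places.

223.27

Round 4 (the firm proposes): the union gets 74 if talks fail, so the firm offers 74 and keeps 326.
Round 3 (the union proposes): rejecting gives the firm an expected 0.75 × 326 + 0.25 × 63 = 260.25; the union offers that and keeps 139.75.
Round 2 (the firm proposes): rejecting gives the union an expected 0.75 × 139.75 + 0.25 × 74 = 123.3125; the firm offers that and keeps 276.6875.
Round 1 (the union proposes): rejecting gives the firm an expected 0.75 × 276.6875 + 0.25 × 63 = 223.265625, so the union offers 223.265625, keeping 176.734375.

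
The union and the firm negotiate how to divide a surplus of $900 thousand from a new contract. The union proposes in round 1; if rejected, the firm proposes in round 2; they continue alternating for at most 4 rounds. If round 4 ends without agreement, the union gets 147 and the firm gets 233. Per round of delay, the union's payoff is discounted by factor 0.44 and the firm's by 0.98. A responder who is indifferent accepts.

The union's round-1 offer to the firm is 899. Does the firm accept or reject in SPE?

Round 4 (the firm proposes): the union gets 147 if talks fail, so the firm offers 147 and keeps 753.
Round 3 (the union proposes): the firm can get 753 next round, worth 0.98 × 753 = 737.94 now. The union offers 737.94 and keeps 900 − 737.94 = 162.06.
Round 2 (the firm proposes): the union can get 162.06 next round, worth 0.44 × 162.06 = 71.3064 now. The firm offers 71.3064 and keeps 900 − 71.3064 = 828.6936.
So by rejecting in round 1, the firm gets 828.6936 next round, worth 0.98 × 828.6936 = 812.119728 now.
Offer 899 ≥ 812.119728, so the firm accepts.

Accept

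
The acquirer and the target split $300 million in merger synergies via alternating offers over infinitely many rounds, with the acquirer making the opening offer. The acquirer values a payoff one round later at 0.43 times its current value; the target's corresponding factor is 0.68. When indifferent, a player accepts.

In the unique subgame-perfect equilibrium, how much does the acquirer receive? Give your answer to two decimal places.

135.67

When the acquirer proposes, the target accepts any offer worth at least 0.68 times what the target would get by proposing next round; and vice versa.
This gives x = 300 − 0.68y and y = 300 − 0.43x, where x and y are each side's share when it proposes.
Hence (1 − 0.68·0.43)x = 300(1 − 0.68), i.e. 0.7076·x = 96.
x ≈ 135.6699; the target's share is 300 − x ≈ 164.3301.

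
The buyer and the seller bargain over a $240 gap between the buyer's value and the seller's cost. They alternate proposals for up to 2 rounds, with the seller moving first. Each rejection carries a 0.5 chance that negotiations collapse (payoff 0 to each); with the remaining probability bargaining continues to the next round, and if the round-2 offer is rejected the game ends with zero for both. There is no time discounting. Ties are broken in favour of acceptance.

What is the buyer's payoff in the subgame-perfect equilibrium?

Round 2 (the buyer proposes): the seller will accept anything ≥ 0, so the buyer offers 0 and keeps 240.
Round 1 (the seller proposes): rejecting gives the buyer an expected 0.5 × 240 = 120. The seller offers 120 and keeps 240 − 120 = 120.

120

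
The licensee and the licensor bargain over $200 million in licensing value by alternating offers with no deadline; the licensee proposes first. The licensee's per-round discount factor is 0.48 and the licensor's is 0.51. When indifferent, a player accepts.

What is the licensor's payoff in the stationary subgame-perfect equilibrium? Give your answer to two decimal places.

70.23

In a stationary SPE each proposer offers the other exactly their discounted continuation value.
If the licensee keeps x when proposing and the licensor keeps y when proposing, then x = 200 − 0.51y and y = 200 − 0.48x.
Solving: x = 200(1 − 0.51) / (1 − 0.48·0.51) = 98 / 0.7552 ≈ 129.7669.
The licensor gets 200 − 129.7669 ≈ 70.2331.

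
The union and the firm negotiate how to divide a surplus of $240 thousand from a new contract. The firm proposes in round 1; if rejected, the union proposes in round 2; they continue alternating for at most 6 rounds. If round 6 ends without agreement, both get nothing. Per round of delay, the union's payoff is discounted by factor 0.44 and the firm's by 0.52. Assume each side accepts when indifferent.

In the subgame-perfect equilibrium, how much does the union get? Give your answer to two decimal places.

Round 6 (the union proposes): rejection yields 0 for the firm; the union offers 0 and keeps 240.
Round 5 (the firm proposes): the union can get 240 next round, worth 0.44 × 240 = 105.6 now; the firm offers that and keeps 134.4.
Round 4 (the union proposes): the firm can get 134.4 next round, worth 0.52 × 134.4 = 69.888 now. The union offers 69.888 and keeps 240 − 69.888 = 170.112.
Round 3 (the firm proposes): the union can get 170.112 next round, worth 0.44 × 170.112 = 74.84928 now. The firm offers 74.84928 and keeps 240 − 74.84928 = 165.15072.
Round 2 (the union proposes): the firm can get 165.15072 next round, worth 0.52 × 165.15072 = 85.8783744 now, so the union offers 85.8783744, keeping 154.1216256.
Round 1 (the firm proposes): the union can get 154.1216256 next round, worth 0.44 × 154.1216256 = 67.813515264 now; the firm offers that and keeps 172.186484736.

67.81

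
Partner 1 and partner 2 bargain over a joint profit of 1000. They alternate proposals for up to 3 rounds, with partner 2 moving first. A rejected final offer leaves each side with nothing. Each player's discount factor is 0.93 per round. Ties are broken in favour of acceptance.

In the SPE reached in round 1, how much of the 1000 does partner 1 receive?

65.1

Round 3 (partner 2 proposes): rejection yields 0 for partner 1; partner 2 offers 0 and keeps 1000.
Round 2 (partner 1 proposes): partner 2 can get 1000 next round, worth 0.93 × 1000 = 930 now; partner 1 offers that and keeps 70.
Round 1 (partner 2 proposes): partner 1 can get 70 next round, worth 0.93 × 70 = 65.1 now; partner 2 offers that and keeps 934.9.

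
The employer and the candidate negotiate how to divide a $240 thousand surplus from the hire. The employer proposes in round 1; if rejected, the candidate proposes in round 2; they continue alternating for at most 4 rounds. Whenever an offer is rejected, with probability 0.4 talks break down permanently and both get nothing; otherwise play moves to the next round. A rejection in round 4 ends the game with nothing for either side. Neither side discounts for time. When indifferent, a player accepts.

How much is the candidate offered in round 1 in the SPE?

By backward induction:
Round 4 (the candidate proposes): rejection yields 0 for the employer; the candidate offers 0 and keeps 240.
Round 3 (the employer proposes): rejecting gives the candidate an expected 0.6 × 240 = 144. The employer offers 144 and keeps 240 − 144 = 96.
Round 2 (the candidate proposes): rejecting gives the employer an expected 0.6 × 96 = 57.6, so the candidate offers 57.6, keeping 182.4.
Round 1 (the employer proposes): rejecting gives the candidate an expected 0.6 × 182.4 = 109.44. The employer offers 109.44 and keeps 240 − 109.44 = 130.56.

109.44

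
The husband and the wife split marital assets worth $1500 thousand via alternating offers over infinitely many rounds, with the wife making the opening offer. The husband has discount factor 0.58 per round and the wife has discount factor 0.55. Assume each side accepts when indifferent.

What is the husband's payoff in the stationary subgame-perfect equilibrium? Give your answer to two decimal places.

574.89

Let x be the wife's share when the wife proposes and y be the husband's share when the husband proposes.
The husband accepts iff offered ≥ 0.58·y, so x = 1500 − 0.58y. Symmetrically y = 1500 − 0.55x.
Substituting: x = 1500 − 0.58(1500 − 0.55x), giving x(1 − 0.55·0.58) = 1500(1 − 0.58).
So x = 1500 × 0.42 / 0.681 ≈ 925.1101, and the husband receives 1500 − x ≈ 574.8899.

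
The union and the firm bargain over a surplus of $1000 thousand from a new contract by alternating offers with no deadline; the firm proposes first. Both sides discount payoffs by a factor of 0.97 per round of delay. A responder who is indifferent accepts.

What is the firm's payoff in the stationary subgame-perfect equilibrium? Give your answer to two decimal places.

When the firm proposes, the union accepts any offer worth at least 0.97 times what the union would get by proposing next round; and vice versa.
This gives x = 1000 − 0.97y and y = 1000 − 0.97x, where x and y are each side's share when it proposes.
Hence (1 − 0.97·0.97)x = 1000(1 − 0.97), i.e. 0.0591·x = 30.
x ≈ 507.6142; the union's share is 1000 − x ≈ 492.3858.

507.61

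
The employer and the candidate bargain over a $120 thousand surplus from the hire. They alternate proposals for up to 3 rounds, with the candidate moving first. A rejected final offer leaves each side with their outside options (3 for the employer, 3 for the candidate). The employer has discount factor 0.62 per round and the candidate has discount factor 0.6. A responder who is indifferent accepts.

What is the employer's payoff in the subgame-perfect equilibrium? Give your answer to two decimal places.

Round 3 (the candidate proposes): the employer gets 3 if talks fail, so the candidate offers 3 and keeps 117.
Round 2 (the employer proposes): the candidate can get 117 next round, worth 0.6 × 117 = 70.2 now, so the employer offers 70.2, keeping 49.8.
Round 1 (the candidate proposes): the employer can get 49.8 next round, worth 0.62 × 49.8 = 30.876 now, so the candidate offers 30.876, keeping 89.124.

30.88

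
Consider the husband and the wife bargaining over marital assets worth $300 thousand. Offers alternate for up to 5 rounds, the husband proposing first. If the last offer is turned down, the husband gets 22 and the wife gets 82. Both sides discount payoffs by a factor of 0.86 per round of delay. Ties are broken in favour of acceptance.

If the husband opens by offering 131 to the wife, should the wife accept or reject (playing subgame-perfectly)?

Round 5 (the husband proposes): the wife gets 82 if talks fail, so the husband offers 82 and keeps 218.
Round 4 (the wife proposes): the husband can get 218 next round, worth 0.86 × 218 = 187.48 now, so the wife offers 187.48, keeping 112.52.
Round 3 (the husband proposes): the wife can get 112.52 next round, worth 0.86 × 112.52 = 96.7672 now, so the husband offers 96.7672, keeping 203.2328.
Round 2 (the wife proposes): the husband can get 203.2328 next round, worth 0.86 × 203.2328 = 174.780208 now. The wife offers 174.780208 and keeps 300 − 174.780208 = 125.219792.
So by rejecting in round 1, the wife gets 125.219792 next round, worth 0.86 × 125.219792 = 107.68902112 now.
Offer 131 ≥ 107.68902112, so the wife accepts.

Accept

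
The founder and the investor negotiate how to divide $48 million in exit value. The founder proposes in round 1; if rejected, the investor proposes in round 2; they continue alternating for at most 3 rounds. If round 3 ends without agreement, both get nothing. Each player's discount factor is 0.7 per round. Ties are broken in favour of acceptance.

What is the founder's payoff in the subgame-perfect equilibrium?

Round 3 (the founder proposes): the investor will accept anything ≥ 0, so the founder offers 0 and keeps 48.
Round 2 (the investor proposes): the founder can get 48 next round, worth 0.7 × 48 = 33.6 now; the investor offers that and keeps 14.4.
Round 1 (the founder proposes): the investor can get 14.4 next round, worth 0.7 × 14.4 = 10.08 now; the founder offers that and keeps 37.92.

37.92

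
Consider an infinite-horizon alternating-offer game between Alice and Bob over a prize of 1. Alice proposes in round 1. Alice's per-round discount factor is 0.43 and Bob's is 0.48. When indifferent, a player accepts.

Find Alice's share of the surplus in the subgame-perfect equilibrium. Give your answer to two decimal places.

0.66

Let x be Alice's share when Alice proposes and y be Bob's share when Bob proposes.
Bob accepts iff offered ≥ 0.48·y, so x = 1 − 0.48y. Symmetrically y = 1 − 0.43x.
Substituting: x = 1 − 0.48(1 − 0.43x), giving x(1 − 0.43·0.48) = 1(1 − 0.48).
So x = 1 × 0.52 / 0.7936 ≈ 0.6552, and Bob receives 1 − x ≈ 0.3448.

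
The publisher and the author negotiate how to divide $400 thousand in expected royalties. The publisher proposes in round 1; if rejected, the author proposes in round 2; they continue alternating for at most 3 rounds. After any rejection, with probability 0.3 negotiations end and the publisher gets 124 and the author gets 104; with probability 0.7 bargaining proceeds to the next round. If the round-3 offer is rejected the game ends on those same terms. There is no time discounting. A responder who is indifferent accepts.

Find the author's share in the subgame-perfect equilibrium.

140.12

Round 3 (the publisher proposes): the author gets 104 if talks fail, so the publisher offers 104 and keeps 296.
Round 2 (the author proposes): rejecting gives the publisher an expected 0.7 × 296 + 0.3 × 124 = 244.4. The author offers 244.4 and keeps 400 − 244.4 = 155.6.
Round 1 (the publisher proposes): rejecting gives the author an expected 0.7 × 155.6 + 0.3 × 104 = 140.12, so the publisher offers 140.12, keeping 259.88.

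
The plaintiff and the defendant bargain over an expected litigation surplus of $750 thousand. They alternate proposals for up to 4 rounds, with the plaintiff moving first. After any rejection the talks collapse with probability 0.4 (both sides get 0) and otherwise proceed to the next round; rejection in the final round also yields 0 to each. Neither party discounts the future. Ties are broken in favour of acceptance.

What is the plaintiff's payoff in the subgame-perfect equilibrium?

Round 4 (the defendant proposes): the plaintiff will accept anything ≥ 0, so the defendant offers 0 and keeps 750.
Round 3 (the plaintiff proposes): rejecting gives the defendant an expected 0.6 × 750 = 450. The plaintiff offers 450 and keeps 750 − 450 = 300.
Round 2 (the defendant proposes): rejecting gives the plaintiff an expected 0.6 × 300 = 180. The defendant offers 180 and keeps 750 − 180 = 570.
Round 1 (the plaintiff proposes): rejecting gives the defendant an expected 0.6 × 570 = 342, so the plaintiff offers 342, keeping 408.

408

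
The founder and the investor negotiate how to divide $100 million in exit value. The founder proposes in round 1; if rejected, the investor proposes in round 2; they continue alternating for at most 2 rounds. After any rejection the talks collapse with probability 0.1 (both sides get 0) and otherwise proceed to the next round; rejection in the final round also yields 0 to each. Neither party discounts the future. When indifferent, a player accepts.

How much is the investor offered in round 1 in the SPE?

Round 2 (the investor proposes): the founder will accept anything ≥ 0, so the investor offers 0 and keeps 100.
Round 1 (the founder proposes): rejecting gives the investor an expected 0.9 × 100 = 90; the founder offers that and keeps 10.

90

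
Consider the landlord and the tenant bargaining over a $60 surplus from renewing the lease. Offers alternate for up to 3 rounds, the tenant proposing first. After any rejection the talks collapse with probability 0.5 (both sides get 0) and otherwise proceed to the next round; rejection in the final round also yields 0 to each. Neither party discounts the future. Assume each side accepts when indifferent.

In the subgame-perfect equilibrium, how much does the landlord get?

15

By backward induction:
Round 3 (the tenant proposes): rejection yields 0 for the landlord; the tenant offers 0 and keeps 60.
Round 2 (the landlord proposes): rejecting gives the tenant an expected 0.5 × 60 = 30, so the landlord offers 30, keeping 30.
Round 1 (the tenant proposes): rejecting gives the landlord an expected 0.5 × 30 = 15. The tenant offers 15 and keeps 60 − 15 = 45.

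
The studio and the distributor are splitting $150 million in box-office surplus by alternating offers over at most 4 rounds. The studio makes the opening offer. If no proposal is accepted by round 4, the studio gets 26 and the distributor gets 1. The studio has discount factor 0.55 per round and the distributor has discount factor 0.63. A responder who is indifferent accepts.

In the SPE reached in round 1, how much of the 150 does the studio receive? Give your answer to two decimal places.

80.41

Work backward from the last round.
Round 4 (the distributor proposes): the studio gets 26 if talks fail, so the distributor offers 26 and keeps 124.
Round 3 (the studio proposes): the distributor can get 124 next round, worth 0.63 × 124 = 78.12 now; the studio offers that and keeps 71.88.
Round 2 (the distributor proposes): the studio can get 71.88 next round, worth 0.55 × 71.88 = 39.534 now, so the distributor offers 39.534, keeping 110.466.
Round 1 (the studio proposes): the distributor can get 110.466 next round, worth 0.63 × 110.466 = 69.59358 now. The studio offers 69.59358 and keeps 150 − 69.59358 = 80.40642.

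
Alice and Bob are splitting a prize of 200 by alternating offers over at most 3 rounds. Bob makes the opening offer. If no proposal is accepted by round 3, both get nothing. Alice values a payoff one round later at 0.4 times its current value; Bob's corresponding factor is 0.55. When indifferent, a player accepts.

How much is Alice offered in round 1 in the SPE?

36

Round 3 (Bob proposes): rejection yields 0 for Alice; Bob offers 0 and keeps 200.
Round 2 (Alice proposes): Bob can get 200 next round, worth 0.55 × 200 = 110 now. Alice offers 110 and keeps 200 − 110 = 90.
Round 1 (Bob proposes): Alice can get 90 next round, worth 0.4 × 90 = 36 now, so Bob offers 36, keeping 164.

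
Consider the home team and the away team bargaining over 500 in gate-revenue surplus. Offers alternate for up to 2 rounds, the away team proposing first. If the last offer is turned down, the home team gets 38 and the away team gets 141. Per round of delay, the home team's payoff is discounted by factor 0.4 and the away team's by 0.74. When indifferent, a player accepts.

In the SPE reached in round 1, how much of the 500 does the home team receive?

By backward induction:
Round 2 (the home team proposes): the away team gets 141 if talks fail, so the home team offers 141 and keeps 359.
Round 1 (the away team proposes): the home team can get 359 next round, worth 0.4 × 359 = 143.6 now; the away team offers that and keeps 356.4.

143.6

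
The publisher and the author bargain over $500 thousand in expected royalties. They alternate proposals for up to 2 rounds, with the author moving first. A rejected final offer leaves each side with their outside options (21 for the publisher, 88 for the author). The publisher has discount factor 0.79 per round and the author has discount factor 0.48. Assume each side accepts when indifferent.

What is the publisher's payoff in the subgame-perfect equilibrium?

325.48

By backward induction:
Round 2 (the publisher proposes): the author gets 88 if talks fail, so the publisher offers 88 and keeps 412.
Round 1 (the author proposes): the publisher can get 412 next round, worth 0.79 × 412 = 325.48 now. The author offers 325.48 and keeps 500 − 325.48 = 174.52.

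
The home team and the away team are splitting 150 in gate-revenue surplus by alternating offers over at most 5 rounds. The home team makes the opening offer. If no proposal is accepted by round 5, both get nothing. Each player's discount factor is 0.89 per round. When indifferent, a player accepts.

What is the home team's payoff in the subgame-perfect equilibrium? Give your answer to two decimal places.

123.68

Round 5 (the home team proposes): the away team will accept anything ≥ 0, so the home team offers 0 and keeps 150.
Round 4 (the away team proposes): the home team can get 150 next round, worth 0.89 × 150 = 133.5 now; the away team offers that and keeps 16.5.
Round 3 (the home team proposes): the away team can get 16.5 next round, worth 0.89 × 16.5 = 14.685 now; the home team offers that and keeps 135.315.
Round 2 (the away team proposes): the home team can get 135.315 next round, worth 0.89 × 135.315 = 120.43035 now, so the away team offers 120.43035, keeping 29.56965.
Round 1 (the home team proposes): the away team can get 29.56965 next round, worth 0.89 × 29.56965 = 26.3169885 now, so the home team offers 26.3169885, keeping 123.6830115.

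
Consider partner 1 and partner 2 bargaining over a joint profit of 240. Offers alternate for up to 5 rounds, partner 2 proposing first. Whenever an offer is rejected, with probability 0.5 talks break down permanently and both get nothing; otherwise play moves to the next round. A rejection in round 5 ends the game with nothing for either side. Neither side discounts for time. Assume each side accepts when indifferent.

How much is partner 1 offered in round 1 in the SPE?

Round 5 (partner 2 proposes): partner 1 will accept anything ≥ 0, so partner 2 offers 0 and keeps 240.
Round 4 (partner 1 proposes): rejecting gives partner 2 an expected 0.5 × 240 = 120. Partner 1 offers 120 and keeps 240 − 120 = 120.
Round 3 (partner 2 proposes): rejecting gives partner 1 an expected 0.5 × 120 = 60; partner 2 offers that and keeps 180.
Round 2 (partner 1 proposes): rejecting gives partner 2 an expected 0.5 × 180 = 90, so partner 1 offers 90, keeping 150.
Round 1 (partner 2 proposes): rejecting gives partner 1 an expected 0.5 × 150 = 75. Partner 2 offers 75 and keeps 240 − 75 = 165.

75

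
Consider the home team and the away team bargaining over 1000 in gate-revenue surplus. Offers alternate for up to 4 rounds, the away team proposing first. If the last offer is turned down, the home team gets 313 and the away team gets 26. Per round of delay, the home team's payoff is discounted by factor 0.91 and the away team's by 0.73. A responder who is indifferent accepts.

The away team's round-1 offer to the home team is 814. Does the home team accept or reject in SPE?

Round 4 (the home team proposes): the away team gets 26 if talks fail, so the home team offers 26 and keeps 974.
Round 3 (the away team proposes): the home team can get 974 next round, worth 0.91 × 974 = 886.34 now, so the away team offers 886.34, keeping 113.66.
Round 2 (the home team proposes): the away team can get 113.66 next round, worth 0.73 × 113.66 = 82.9718 now; the home team offers that and keeps 917.0282.
So by rejecting in round 1, the home team gets 917.0282 next round, worth 0.91 × 917.0282 = 834.495662 now.
Offer 814 < 834.495662, so the home team rejects.

Reject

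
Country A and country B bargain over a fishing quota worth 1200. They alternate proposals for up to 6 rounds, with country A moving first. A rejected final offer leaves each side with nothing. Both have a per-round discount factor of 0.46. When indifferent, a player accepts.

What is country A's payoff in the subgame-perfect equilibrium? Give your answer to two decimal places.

814.13

By backward induction:
Round 6 (country B proposes): country A will accept anything ≥ 0, so country B offers 0 and keeps 1200.
Round 5 (country A proposes): country B can get 1200 next round, worth 0.46 × 1200 = 552 now; country A offers that and keeps 648.
Round 4 (country B proposes): country A can get 648 next round, worth 0.46 × 648 = 298.08 now. Country B offers 298.08 and keeps 1200 − 298.08 = 901.92.
Round 3 (country A proposes): country B can get 901.92 next round, worth 0.46 × 901.92 = 414.8832 now; country A offers that and keeps 785.1168.
Round 2 (country B proposes): country A can get 785.1168 next round, worth 0.46 × 785.1168 = 361.153728 now; country B offers that and keeps 838.846272.
Round 1 (country A proposes): country B can get 838.846272 next round, worth 0.46 × 838.846272 = 385.86928512 now; country A offers that and keeps 814.13071488.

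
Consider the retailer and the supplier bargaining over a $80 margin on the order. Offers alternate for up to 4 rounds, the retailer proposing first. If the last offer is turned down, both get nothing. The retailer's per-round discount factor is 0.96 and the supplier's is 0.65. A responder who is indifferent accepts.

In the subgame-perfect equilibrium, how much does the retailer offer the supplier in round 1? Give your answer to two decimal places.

Round 4 (the supplier proposes): rejection yields 0 for the retailer; the supplier offers 0 and keeps 80.
Round 3 (the retailer proposes): the supplier can get 80 next round, worth 0.65 × 80 = 52 now; the retailer offers that and keeps 28.
Round 2 (the supplier proposes): the retailer can get 28 next round, worth 0.96 × 28 = 26.88 now. The supplier offers 26.88 and keeps 80 − 26.88 = 53.12.
Round 1 (the retailer proposes): the supplier can get 53.12 next round, worth 0.65 × 53.12 = 34.528 now; the retailer offers that and keeps 45.472.

34.53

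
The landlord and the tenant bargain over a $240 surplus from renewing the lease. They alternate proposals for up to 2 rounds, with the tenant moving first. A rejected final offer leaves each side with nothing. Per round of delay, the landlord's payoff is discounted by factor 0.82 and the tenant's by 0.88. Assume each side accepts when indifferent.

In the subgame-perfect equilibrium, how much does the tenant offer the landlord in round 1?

196.8

Round 2 (the landlord proposes): the tenant will accept anything ≥ 0, so the landlord offers 0 and keeps 240.
Round 1 (the tenant proposes): the landlord can get 240 next round, worth 0.82 × 240 = 196.8 now. The tenant offers 196.8 and keeps 240 − 196.8 = 43.2.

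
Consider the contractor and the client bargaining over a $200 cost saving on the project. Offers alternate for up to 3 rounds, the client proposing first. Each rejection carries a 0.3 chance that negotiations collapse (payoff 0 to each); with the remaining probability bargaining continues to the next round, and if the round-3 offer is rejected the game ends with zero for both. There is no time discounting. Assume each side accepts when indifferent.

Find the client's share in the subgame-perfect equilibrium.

158

By backward induction:
Round 3 (the client proposes): the contractor will accept anything ≥ 0, so the client offers 0 and keeps 200.
Round 2 (the contractor proposes): rejecting gives the client an expected 0.7 × 200 = 140; the contractor offers that and keeps 60.
Round 1 (the client proposes): rejecting gives the contractor an expected 0.7 × 60 = 42; the client offers that and keeps 158.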